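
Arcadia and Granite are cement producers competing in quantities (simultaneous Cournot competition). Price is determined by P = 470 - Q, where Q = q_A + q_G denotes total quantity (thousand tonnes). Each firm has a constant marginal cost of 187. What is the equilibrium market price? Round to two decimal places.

281.33

Each firm earns π_i = (470 - Q)q_i - 187q_i.
First-order condition (treating rivals' output as given): 283 - 2q_i - q_j = 0.
With identical firms every q_j equals q_i, so q_j = q_i and 283 = 3q_i, giving q_i = 283/3.
Total output Q = 566/3, so price P = 470 - 566/3 = 844/3.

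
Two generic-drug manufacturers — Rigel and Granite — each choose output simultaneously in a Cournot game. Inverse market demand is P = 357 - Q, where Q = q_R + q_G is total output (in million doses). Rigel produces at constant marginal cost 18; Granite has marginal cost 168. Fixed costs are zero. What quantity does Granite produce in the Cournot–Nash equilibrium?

13

Rigel's profit: π_R = (357 - Q)q_R - (18q_R). Setting ∂π_R/∂q_R = 0: 339 - 2q_R - (q_G) = 0.
Granite's first-order condition: 189 - 2q_G - (q_R) = 0.
Best responses: q_R = (339 - q_G)/2, q_G = (189 - q_R)/2.
Substituting one into the other gives q_R = 163 and q_G = 13.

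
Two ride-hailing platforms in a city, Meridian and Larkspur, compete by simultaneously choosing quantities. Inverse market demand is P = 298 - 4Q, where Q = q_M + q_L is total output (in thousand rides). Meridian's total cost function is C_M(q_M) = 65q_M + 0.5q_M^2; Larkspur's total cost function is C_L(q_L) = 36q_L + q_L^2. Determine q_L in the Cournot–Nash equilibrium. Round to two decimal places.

Meridian's profit: π_M = (298 - 4Q)q_M - (65q_M + (1/2)q_M²). Setting ∂π_M/∂q_M = 0: 233 - 9q_M - 4(q_L) = 0.
Larkspur's first-order condition: 262 - 10q_L - 4(q_M) = 0.
Best responses: q_M = (233 - 4q_L)/9, q_L = (262 - 4q_M)/10.
Solving the pair: q_M = 641/37, q_L = 713/37.

19.27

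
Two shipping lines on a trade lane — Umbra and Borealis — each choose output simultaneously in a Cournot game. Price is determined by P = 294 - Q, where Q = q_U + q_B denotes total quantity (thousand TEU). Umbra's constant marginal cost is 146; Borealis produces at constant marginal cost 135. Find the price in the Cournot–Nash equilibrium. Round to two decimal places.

Umbra's profit: π_U = (294 - Q)q_U - (146q_U). Setting ∂π_U/∂q_U = 0: 148 - 2q_U - (q_B) = 0.
Borealis's profit: π_B = (294 - Q)q_B - (135q_B). Setting ∂π_B/∂q_B = 0: 159 - 2q_B - (q_U) = 0.
Best responses: q_U = (148 - q_B)/2, q_B = (159 - q_U)/2.
Substituting one into the other gives q_U = 137/3 and q_B = 170/3.
Total output Q = 307/3, so price P = 294 - 307/3 = 575/3.

191.67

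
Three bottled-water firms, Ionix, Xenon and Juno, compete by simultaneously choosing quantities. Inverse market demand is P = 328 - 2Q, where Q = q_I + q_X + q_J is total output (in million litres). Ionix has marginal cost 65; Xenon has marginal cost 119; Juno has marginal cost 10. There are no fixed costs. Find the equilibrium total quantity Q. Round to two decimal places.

Ionix's profit: π_I = (328 - 2Q)q_I - (65q_I). Setting ∂π_I/∂q_I = 0: 263 - 4q_I - 2(q_X + q_J) = 0.
Xenon's profit: π_X = (328 - 2Q)q_X - (119q_X). Setting ∂π_X/∂q_X = 0: 209 - 4q_X - 2(q_I + q_J) = 0.
Juno's first-order condition: 318 - 4q_J - 2(q_I + q_X) = 0.
Adding the 3 first-order conditions: 790 − 8Q = 0, so Q = 395/4.
Back-substituting: q_I = (263 − 395/2)/2 = 131/4, q_X = (209 − 395/2)/2 = 23/4, q_J = (318 − 395/2)/2 = 241/4.
Total output Q = 131/4 + 23/4 + 241/4 = 395/4.

98.75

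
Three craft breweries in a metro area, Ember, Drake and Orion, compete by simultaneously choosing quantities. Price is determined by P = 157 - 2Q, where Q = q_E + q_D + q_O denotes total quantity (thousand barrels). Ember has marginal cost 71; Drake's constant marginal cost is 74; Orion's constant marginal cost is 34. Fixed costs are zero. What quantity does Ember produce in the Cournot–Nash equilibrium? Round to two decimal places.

Ember's profit: π_E = (157 - 2Q)q_E - (71q_E). Setting ∂π_E/∂q_E = 0: 86 - 4q_E - 2(q_D + q_O) = 0.
Drake's profit: π_D = (157 - 2Q)q_D - (74q_D). Setting ∂π_D/∂q_D = 0: 83 - 4q_D - 2(q_E + q_O) = 0.
Orion's profit: π_O = (157 - 2Q)q_O - (34q_O). Setting ∂π_O/∂q_O = 0: 123 - 4q_O - 2(q_E + q_D) = 0.
Summing all 3 equations gives 292 − 8Q = 0, hence Q = 73/2.
Back-substituting: q_E = (86 − 73)/2 = 13/2, q_D = (83 − 73)/2 = 5, q_O = (123 − 73)/2 = 25.

6.50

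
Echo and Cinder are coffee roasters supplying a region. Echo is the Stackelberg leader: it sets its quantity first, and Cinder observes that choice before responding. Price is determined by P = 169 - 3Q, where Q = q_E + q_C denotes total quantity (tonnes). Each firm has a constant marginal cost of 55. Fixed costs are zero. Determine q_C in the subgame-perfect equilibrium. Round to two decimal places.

The follower Cinder best-responds to any q_E: π_C = (169 - 3Q)q_C - 55q_C.
Setting the follower's marginal profit to zero, 114 - 3q_E - 6q_C = 0, i.e. q_C = (114 - 3q_E)/6.
Echo substitutes q_C(q_E) into its own profit: π_E = q_E(169 - 3q_E - (114 - 3q_E)/2) - 55q_E = (112 - (3/2)q_E)q_E - 55q_E.
Maximising: ∂π_E/∂q_E = 57 - 3q_E = 0, giving q_E = 19.
Then q_C = (114 - 3·19)/6 = 19/2.

9.50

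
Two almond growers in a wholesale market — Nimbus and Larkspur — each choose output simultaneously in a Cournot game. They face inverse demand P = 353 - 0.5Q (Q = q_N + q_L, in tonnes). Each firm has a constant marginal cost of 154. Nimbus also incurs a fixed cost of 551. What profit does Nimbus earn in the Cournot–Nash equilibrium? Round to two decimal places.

8249.22

A representative firm's profit is π_i = q_i(353 - 0.5Q) - 154q_i.
Setting ∂π_i/∂q_i = 0 with rivals' quantities fixed: 199 - q_i - (1/2)q_j = 0.
With identical firms every q_j equals q_i, so q_j = q_i and 199 = (3/2)q_i, giving q_i = 398/3.
Price P = 353 - (1/2)·(796/3) = 661/3.
Nimbus's profit: (661/3 - 154)·(398/3) - 551 = 8249.2222.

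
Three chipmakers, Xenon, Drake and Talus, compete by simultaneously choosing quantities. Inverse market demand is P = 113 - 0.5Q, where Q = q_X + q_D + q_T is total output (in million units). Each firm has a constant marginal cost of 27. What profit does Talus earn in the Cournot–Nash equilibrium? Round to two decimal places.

924.50

Each firm earns π_i = (113 - 0.5Q)q_i - 27q_i.
Setting ∂π_i/∂q_i = 0 with rivals' quantities fixed: 86 - q_i - (1/2)·Σ_{j≠i} q_j = 0.
By symmetry each firm produces the same amount; substituting Σ_{j≠i} q_j = 2q_i yields q_i = 86/2 = 43.
Price P = 113 - (1/2)·129 = 97/2.
Talus's profit: (97/2 - 27)·43 = 1849/2.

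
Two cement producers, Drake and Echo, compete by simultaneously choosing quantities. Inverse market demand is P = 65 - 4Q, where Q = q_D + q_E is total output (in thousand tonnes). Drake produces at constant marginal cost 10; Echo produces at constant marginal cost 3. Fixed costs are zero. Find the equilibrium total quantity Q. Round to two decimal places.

9.75

Drake's profit: π_D = (65 - 4Q)q_D - (10q_D). Setting ∂π_D/∂q_D = 0: 55 - 8q_D - 4(q_E) = 0.
Echo's profit: π_E = (65 - 4Q)q_E - (3q_E). Setting ∂π_E/∂q_E = 0: 62 - 8q_E - 4(q_D) = 0.
Rearranging gives the reaction functions q_D = (55 - 4q_E)/8 and q_E = (62 - 4q_D)/8.
Solving the pair: q_D = 4, q_E = 23/4.
Total output Q = 4 + 23/4 = 39/4.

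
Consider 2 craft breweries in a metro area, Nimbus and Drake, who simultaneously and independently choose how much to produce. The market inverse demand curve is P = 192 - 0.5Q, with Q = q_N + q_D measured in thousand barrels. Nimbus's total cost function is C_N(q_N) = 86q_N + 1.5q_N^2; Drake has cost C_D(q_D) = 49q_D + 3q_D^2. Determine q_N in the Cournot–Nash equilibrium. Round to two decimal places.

24.16

Nimbus's profit: π_N = (192 - 0.5Q)q_N - (86q_N + (3/2)q_N²). Setting ∂π_N/∂q_N = 0: 106 - 4q_N - (1/2)(q_D) = 0.
Drake's profit: π_D = (192 - 0.5Q)q_D - (49q_D + 3q_D²). Setting ∂π_D/∂q_D = 0: 143 - 7q_D - (1/2)(q_N) = 0.
Rearranging gives the reaction functions q_N = (106 - (1/2)q_D)/4 and q_D = (143 - (1/2)q_N)/7.
Solving the pair: q_N = 894/37, q_D = 692/37.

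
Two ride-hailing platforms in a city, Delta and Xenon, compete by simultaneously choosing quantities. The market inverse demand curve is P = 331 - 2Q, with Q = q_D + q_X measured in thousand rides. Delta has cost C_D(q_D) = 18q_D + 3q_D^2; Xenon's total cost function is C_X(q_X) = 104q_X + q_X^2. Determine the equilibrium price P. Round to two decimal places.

221.43

Delta's profit: π_D = (331 - 2Q)q_D - (18q_D + 3q_D²). Setting ∂π_D/∂q_D = 0: 313 - 10q_D - 2(q_X) = 0.
Xenon's first-order condition: 227 - 6q_X - 2(q_D) = 0.
Rearranging gives the reaction functions q_D = (313 - 2q_X)/10 and q_X = (227 - 2q_D)/6.
Solving the pair: q_D = 178/7, q_X = 411/14.
Total output Q = 767/14, so price P = 331 - 2·(767/14) = 1550/7.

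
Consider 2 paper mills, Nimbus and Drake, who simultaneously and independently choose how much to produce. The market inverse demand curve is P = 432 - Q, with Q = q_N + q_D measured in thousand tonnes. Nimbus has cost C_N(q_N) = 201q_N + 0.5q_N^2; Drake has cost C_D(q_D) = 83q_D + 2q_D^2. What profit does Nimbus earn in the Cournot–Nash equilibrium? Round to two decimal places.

Nimbus's profit: π_N = (432 - Q)q_N - (201q_N + (1/2)q_N²). Setting ∂π_N/∂q_N = 0: 231 - 3q_N - (q_D) = 0.
Drake's first-order condition: 349 - 6q_D - (q_N) = 0.
Rearranging gives the reaction functions q_N = (231 - q_D)/3 and q_D = (349 - q_N)/6.
Substituting one into the other gives q_N = 61 and q_D = 48.
Price P = 432 - 109 = 323.
Nimbus's profit: 323·61 - 201·61 - (1/2)·61² = 5581.5000.

5581.50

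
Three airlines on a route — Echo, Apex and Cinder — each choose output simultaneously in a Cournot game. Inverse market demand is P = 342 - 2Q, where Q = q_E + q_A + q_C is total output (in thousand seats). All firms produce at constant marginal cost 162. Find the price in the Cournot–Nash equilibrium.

Each firm earns π_i = (342 - 2Q)q_i - 162q_i.
Setting ∂π_i/∂q_i = 0 with rivals' quantities fixed: 180 - 4q_i - 2·Σ_{j≠i} q_j = 0.
By symmetry each firm produces the same amount; substituting Σ_{j≠i} q_j = 2q_i yields q_i = 180/8 = 45/2.
Total output Q = 135/2, so price P = 342 - 2·(135/2) = 207.

207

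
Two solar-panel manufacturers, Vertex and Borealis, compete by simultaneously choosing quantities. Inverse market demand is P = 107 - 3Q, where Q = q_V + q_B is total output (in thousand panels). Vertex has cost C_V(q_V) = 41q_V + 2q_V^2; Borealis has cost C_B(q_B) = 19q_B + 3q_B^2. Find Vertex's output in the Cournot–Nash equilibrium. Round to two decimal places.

Vertex's profit: π_V = (107 - 3Q)q_V - (41q_V + 2q_V²). Setting ∂π_V/∂q_V = 0: 66 - 10q_V - 3(q_B) = 0.
Borealis's profit: π_B = (107 - 3Q)q_B - (19q_B + 3q_B²). Setting ∂π_B/∂q_B = 0: 88 - 12q_B - 3(q_V) = 0.
Best responses: q_V = (66 - 3q_B)/10, q_B = (88 - 3q_V)/12.
Substituting one into the other gives q_V = 176/37 and q_B = 682/111.

4.76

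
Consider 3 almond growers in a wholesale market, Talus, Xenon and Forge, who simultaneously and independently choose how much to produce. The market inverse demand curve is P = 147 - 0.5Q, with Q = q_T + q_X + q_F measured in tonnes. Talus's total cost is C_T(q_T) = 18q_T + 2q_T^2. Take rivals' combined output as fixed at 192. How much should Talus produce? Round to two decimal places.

With rivals' combined output fixed at 192, Talus's profit is π_T = (147 - (1/2)·192 - (1/2)q_T)q_T - (18q_T + 2q_T²) = (51 - (1/2)q_T)q_T - (18q_T + 2q_T²).
∂π_T/∂q_T = 33 - 5q_T = 0, so q_T = 33/5.

6.60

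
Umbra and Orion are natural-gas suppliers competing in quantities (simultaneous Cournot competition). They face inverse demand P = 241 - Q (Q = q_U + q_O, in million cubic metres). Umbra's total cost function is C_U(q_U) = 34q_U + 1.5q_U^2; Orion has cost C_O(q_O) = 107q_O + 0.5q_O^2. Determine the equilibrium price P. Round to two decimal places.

Umbra's profit: π_U = (241 - Q)q_U - (34q_U + (3/2)q_U²). Setting ∂π_U/∂q_U = 0: 207 - 5q_U - (q_O) = 0.
Orion's first-order condition: 134 - 3q_O - (q_U) = 0.
Best responses: q_U = (207 - q_O)/5, q_O = (134 - q_U)/3.
Substituting one into the other gives q_U = 487/14 and q_O = 463/14.
Total output Q = 475/7, so price P = 241 - 475/7 = 1212/7.

173.14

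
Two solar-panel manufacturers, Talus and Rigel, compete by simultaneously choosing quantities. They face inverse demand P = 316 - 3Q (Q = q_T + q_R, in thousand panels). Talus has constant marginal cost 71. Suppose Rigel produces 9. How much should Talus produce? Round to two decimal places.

36.33

With the rival's output fixed at 9, Talus's profit is π_T = (316 - 3·9 - 3q_T)q_T - (71q_T) = (289 - 3q_T)q_T - (71q_T).
∂π_T/∂q_T = 218 - 6q_T = 0, so q_T = 109/3.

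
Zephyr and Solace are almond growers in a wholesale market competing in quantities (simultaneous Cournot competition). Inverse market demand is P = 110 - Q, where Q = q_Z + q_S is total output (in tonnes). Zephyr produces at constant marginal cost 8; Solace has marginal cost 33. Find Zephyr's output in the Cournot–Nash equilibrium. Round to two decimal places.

42.33

Zephyr's profit: π_Z = (110 - Q)q_Z - (8q_Z). Setting ∂π_Z/∂q_Z = 0: 102 - 2q_Z - (q_S) = 0.
Solace's first-order condition: 77 - 2q_S - (q_Z) = 0.
So q_Z = (102 - q_S)/2 and q_S = (77 - q_Z)/2.
Substituting one into the other gives q_Z = 127/3 and q_S = 52/3.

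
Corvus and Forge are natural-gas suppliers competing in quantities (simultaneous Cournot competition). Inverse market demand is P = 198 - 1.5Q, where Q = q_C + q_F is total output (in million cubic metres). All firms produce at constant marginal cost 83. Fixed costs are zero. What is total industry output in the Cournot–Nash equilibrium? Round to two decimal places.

Each firm earns π_i = (198 - 1.5Q)q_i - 83q_i.
Setting ∂π_i/∂q_i = 0 with rivals' quantities fixed: 115 - 3q_i - (3/2)q_j = 0.
With identical firms every q_j equals q_i, so q_j = q_i and 115 = (9/2)q_i, giving q_i = 230/9.
Total output Q = 230/9 + 230/9 = 460/9.

51.11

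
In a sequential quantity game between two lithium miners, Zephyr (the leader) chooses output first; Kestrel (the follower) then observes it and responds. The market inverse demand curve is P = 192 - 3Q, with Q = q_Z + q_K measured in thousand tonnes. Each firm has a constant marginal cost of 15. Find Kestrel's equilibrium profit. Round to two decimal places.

652.69

Solve by backward induction. Given q_Z, the follower Kestrel maximises π_K = (192 - 3q_Z - 3q_K)q_K - 15q_K.
Follower FOC: 177 - 3q_Z - 6q_K = 0, so q_K(q_Z) = (177 - 3q_Z)/6.
The leader anticipates this reaction. Substituting into P = 192 - 3Q gives P = 207/2 - (3/2)q_Z, so π_Z = (207/2 - (3/2)q_Z)q_Z - 15q_Z.
The leader's first-order condition 177/2 - 3q_Z = 0 yields q_Z = 59/2.
Then q_K = (177 - 3·(59/2))/6 = 59/4.
Price P = 192 - 3·(177/4) = 237/4.
Kestrel's profit: (237/4 - 15)·(59/4) = 652.6875.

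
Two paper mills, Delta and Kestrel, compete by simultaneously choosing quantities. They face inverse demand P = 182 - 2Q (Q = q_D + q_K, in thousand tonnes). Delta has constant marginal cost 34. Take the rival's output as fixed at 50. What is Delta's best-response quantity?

12

With the rival's output fixed at 50, Delta's profit is π_D = (182 - 2·50 - 2q_D)q_D - (34q_D) = (82 - 2q_D)q_D - (34q_D).
∂π_D/∂q_D = 48 - 4q_D = 0, so q_D = 12.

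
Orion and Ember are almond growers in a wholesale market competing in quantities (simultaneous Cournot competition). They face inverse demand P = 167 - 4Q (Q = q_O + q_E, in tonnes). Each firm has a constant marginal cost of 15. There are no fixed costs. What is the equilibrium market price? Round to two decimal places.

65.67

A representative firm's profit is π_i = q_i(167 - 4Q) - 15q_i.
First-order condition (treating rivals' output as given): 152 - 8q_i - 4q_j = 0.
By symmetry each firm produces the same amount; substituting q_j = q_i yields q_i = 152/12 = 38/3.
Total output Q = 76/3, so price P = 167 - 4·(76/3) = 197/3.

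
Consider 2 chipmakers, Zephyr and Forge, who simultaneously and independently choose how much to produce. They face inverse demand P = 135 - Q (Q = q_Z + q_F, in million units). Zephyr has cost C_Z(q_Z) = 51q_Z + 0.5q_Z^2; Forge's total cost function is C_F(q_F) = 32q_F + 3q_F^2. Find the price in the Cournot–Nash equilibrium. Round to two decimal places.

Zephyr's profit: π_Z = (135 - Q)q_Z - (51q_Z + (1/2)q_Z²). Setting ∂π_Z/∂q_Z = 0: 84 - 3q_Z - (q_F) = 0.
Forge's profit: π_F = (135 - Q)q_F - (32q_F + 3q_F²). Setting ∂π_F/∂q_F = 0: 103 - 8q_F - (q_Z) = 0.
Best responses: q_Z = (84 - q_F)/3, q_F = (103 - q_Z)/8.
Solving the pair: q_Z = 569/23, q_F = 225/23.
Total output Q = 794/23, so price P = 135 - 794/23 = 100.4783.

100.48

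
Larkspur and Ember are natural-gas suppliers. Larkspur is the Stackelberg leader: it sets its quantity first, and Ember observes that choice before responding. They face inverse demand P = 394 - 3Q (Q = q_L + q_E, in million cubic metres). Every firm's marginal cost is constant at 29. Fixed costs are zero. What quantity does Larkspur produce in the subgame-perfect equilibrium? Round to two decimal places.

Solve by backward induction. Given q_L, the follower Ember maximises π_E = (394 - 3q_L - 3q_E)q_E - 29q_E.
∂π_E/∂q_E = 365 - 3q_L - 6q_E = 0 gives the reaction function q_E = (365 - 3q_L)/6.
The leader anticipates this reaction. Substituting into P = 394 - 3Q gives P = 423/2 - (3/2)q_L, so π_L = (423/2 - (3/2)q_L)q_L - 29q_L.
Maximising: ∂π_L/∂q_L = 365/2 - 3q_L = 0, giving q_L = 365/6.
Then q_E = (365 - 3·(365/6))/6 = 365/12.

60.83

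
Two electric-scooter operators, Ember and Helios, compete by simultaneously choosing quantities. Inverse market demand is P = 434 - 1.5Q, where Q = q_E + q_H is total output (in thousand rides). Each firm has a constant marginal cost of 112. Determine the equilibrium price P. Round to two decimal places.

219.33

A representative firm's profit is π_i = q_i(434 - 1.5Q) - 112q_i.
First-order condition (treating rivals' output as given): 322 - 3q_i - (3/2)q_j = 0.
By symmetry each firm produces the same amount; substituting q_j = q_i yields q_i = 322/(9/2) = 644/9.
Total output Q = 1288/9, so price P = 434 - (3/2)·(1288/9) = 658/3.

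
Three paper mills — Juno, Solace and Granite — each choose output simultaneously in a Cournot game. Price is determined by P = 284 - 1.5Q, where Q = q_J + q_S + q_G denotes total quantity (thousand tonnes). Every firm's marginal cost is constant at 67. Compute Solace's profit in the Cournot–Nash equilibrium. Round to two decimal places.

Each firm earns π_i = (284 - 1.5Q)q_i - 67q_i.
First-order condition (treating rivals' output as given): 217 - 3q_i - (3/2)·Σ_{j≠i} q_j = 0.
With identical firms every q_j equals q_i, so Σ_{j≠i} q_j = 2q_i and 217 = 6q_i, giving q_i = 217/6.
Price P = 284 - (3/2)·(217/2) = 485/4.
Solace's profit: (485/4 - 67)·(217/6) = 1962.0417.

1962.04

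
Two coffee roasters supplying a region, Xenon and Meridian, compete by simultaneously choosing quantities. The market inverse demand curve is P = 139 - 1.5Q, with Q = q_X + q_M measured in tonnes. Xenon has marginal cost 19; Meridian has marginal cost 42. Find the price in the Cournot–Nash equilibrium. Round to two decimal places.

66.67

Xenon's profit: π_X = (139 - 1.5Q)q_X - (19q_X). Setting ∂π_X/∂q_X = 0: 120 - 3q_X - (3/2)(q_M) = 0.
Meridian's profit: π_M = (139 - 1.5Q)q_M - (42q_M). Setting ∂π_M/∂q_M = 0: 97 - 3q_M - (3/2)(q_X) = 0.
Best responses: q_X = (120 - (3/2)q_M)/3, q_M = (97 - (3/2)q_X)/3.
Substituting one into the other gives q_X = 286/9 and q_M = 148/9.
Total output Q = 434/9, so price P = 139 - (3/2)·(434/9) = 200/3.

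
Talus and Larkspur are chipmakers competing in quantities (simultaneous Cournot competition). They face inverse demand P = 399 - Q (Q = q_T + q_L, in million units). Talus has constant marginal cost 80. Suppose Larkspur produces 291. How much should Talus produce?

With the rival's output fixed at 291, Talus's profit is π_T = (399 - 291 - q_T)q_T - (80q_T) = (108 - q_T)q_T - (80q_T).
∂π_T/∂q_T = 28 - 2q_T = 0, so q_T = 14.

14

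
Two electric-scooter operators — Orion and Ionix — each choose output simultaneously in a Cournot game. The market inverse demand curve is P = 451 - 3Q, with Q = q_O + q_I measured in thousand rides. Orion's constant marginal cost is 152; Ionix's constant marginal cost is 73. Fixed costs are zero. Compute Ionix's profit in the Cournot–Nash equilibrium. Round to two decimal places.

7735.15

Orion's profit: π_O = (451 - 3Q)q_O - (152q_O). Setting ∂π_O/∂q_O = 0: 299 - 6q_O - 3(q_I) = 0.
Ionix's profit: π_I = (451 - 3Q)q_I - (73q_I). Setting ∂π_I/∂q_I = 0: 378 - 6q_I - 3(q_O) = 0.
Rearranging gives the reaction functions q_O = (299 - 3q_I)/6 and q_I = (378 - 3q_O)/6.
Solving the pair: q_O = 220/9, q_I = 457/9.
Price P = 451 - 3·(677/9) = 676/3.
Ionix's profit: (676/3 - 73)·(457/9) = 7735.1481.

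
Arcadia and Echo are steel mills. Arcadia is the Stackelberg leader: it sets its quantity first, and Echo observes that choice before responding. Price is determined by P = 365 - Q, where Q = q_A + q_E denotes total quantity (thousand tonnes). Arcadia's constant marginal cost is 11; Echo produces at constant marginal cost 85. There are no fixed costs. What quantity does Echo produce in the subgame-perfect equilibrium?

The follower Echo best-responds to any q_A: π_E = (365 - Q)q_E - 85q_E.
Setting the follower's marginal profit to zero, 280 - q_A - 2q_E = 0, i.e. q_E = (280 - q_A)/2.
The leader anticipates this reaction. Substituting into P = 365 - Q gives P = 225 - (1/2)q_A, so π_A = (225 - (1/2)q_A)q_A - 11q_A.
Maximising: ∂π_A/∂q_A = 214 - q_A = 0, giving q_A = 214.
Then q_E = (280 - 214)/2 = 33.

33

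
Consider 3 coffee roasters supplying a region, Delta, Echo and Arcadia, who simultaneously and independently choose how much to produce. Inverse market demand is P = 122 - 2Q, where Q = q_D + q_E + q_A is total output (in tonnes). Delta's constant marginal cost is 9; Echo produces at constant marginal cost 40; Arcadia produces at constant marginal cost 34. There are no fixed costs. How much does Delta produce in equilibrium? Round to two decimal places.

Delta's profit: π_D = (122 - 2Q)q_D - (9q_D). Setting ∂π_D/∂q_D = 0: 113 - 4q_D - 2(q_E + q_A) = 0.
Echo's profit: π_E = (122 - 2Q)q_E - (40q_E). Setting ∂π_E/∂q_E = 0: 82 - 4q_E - 2(q_D + q_A) = 0.
Arcadia's profit: π_A = (122 - 2Q)q_A - (34q_A). Setting ∂π_A/∂q_A = 0: 88 - 4q_A - 2(q_D + q_E) = 0.
Adding the 3 first-order conditions: 283 − 8Q = 0, so Q = 283/8.
Back-substituting: q_D = (113 − 283/4)/2 = 169/8, q_E = (82 − 283/4)/2 = 45/8, q_A = (88 − 283/4)/2 = 69/8.

21.13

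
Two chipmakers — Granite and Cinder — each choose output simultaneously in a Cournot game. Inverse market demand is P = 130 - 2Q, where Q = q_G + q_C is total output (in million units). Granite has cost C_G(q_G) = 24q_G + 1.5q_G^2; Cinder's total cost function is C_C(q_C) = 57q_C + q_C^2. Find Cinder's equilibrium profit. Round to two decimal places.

Granite's profit: π_G = (130 - 2Q)q_G - (24q_G + (3/2)q_G²). Setting ∂π_G/∂q_G = 0: 106 - 7q_G - 2(q_C) = 0.
Cinder's first-order condition: 73 - 6q_C - 2(q_G) = 0.
Best responses: q_G = (106 - 2q_C)/7, q_C = (73 - 2q_G)/6.
Substituting one into the other gives q_G = 245/19 and q_C = 299/38.
Price P = 130 - 2·(789/38) = 1681/19.
Cinder's profit: (1681/19)·(299/38) - 57·(299/38) - (299/38)² = 185.7361.

185.74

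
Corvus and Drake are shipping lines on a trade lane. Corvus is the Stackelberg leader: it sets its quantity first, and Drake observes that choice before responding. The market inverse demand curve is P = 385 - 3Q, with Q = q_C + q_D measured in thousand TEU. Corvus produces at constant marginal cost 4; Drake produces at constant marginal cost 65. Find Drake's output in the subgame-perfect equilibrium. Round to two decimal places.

Solve by backward induction. Given q_C, the follower Drake maximises π_D = (385 - 3q_C - 3q_D)q_D - 65q_D.
Follower FOC: 320 - 3q_C - 6q_D = 0, so q_D(q_C) = (320 - 3q_C)/6.
The leader anticipates this reaction. Substituting into P = 385 - 3Q gives P = 225 - (3/2)q_C, so π_C = (225 - (3/2)q_C)q_C - 4q_C.
Leader FOC: 221 - 3q_C = 0, so q_C = 221/3.
Then q_D = (320 - 3·(221/3))/6 = 33/2.

16.50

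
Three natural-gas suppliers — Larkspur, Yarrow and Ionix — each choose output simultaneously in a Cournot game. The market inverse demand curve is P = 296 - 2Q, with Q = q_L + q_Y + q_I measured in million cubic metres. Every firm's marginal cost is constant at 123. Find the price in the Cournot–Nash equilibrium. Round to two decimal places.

166.25

Each firm earns π_i = (296 - 2Q)q_i - 123q_i.
First-order condition (treating rivals' output as given): 173 - 4q_i - 2·Σ_{j≠i} q_j = 0.
By symmetry each firm produces the same amount; substituting Σ_{j≠i} q_j = 2q_i yields q_i = 173/8.
Total output Q = 519/8, so price P = 296 - 2·(519/8) = 665/4.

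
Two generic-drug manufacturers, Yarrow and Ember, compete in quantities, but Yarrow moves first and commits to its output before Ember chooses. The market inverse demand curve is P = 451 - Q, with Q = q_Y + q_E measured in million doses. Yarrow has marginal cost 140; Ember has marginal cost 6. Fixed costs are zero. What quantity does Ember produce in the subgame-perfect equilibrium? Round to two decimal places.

The follower Ember best-responds to any q_Y: π_E = (451 - Q)q_E - 6q_E.
Setting the follower's marginal profit to zero, 445 - q_Y - 2q_E = 0, i.e. q_E = (445 - q_Y)/2.
The leader anticipates this reaction. Substituting into P = 451 - Q gives P = 457/2 - (1/2)q_Y, so π_Y = (457/2 - (1/2)q_Y)q_Y - 140q_Y.
The leader's first-order condition 177/2 - q_Y = 0 yields q_Y = 177/2.
Then q_E = (445 - 177/2)/2 = 713/4.

178.25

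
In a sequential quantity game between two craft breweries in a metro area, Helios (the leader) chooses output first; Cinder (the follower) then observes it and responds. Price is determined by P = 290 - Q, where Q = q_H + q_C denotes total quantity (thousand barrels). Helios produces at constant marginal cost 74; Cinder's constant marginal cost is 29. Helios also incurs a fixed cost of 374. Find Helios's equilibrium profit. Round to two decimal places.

3281.13

The follower Cinder best-responds to any q_H: π_C = (290 - Q)q_C - 29q_C.
∂π_C/∂q_C = 261 - q_H - 2q_C = 0 gives the reaction function q_C = (261 - q_H)/2.
Helios substitutes q_C(q_H) into its own profit: π_H = q_H(290 - q_H - (261 - q_H)/2) - 74q_H = (319/2 - (1/2)q_H)q_H - 74q_H.
The leader's first-order condition 171/2 - q_H = 0 yields q_H = 171/2.
Then q_C = (261 - 171/2)/2 = 351/4.
Price P = 290 - 693/4 = 467/4.
Helios's profit: (467/4 - 74)·(171/2) - 374 = 3281.1250.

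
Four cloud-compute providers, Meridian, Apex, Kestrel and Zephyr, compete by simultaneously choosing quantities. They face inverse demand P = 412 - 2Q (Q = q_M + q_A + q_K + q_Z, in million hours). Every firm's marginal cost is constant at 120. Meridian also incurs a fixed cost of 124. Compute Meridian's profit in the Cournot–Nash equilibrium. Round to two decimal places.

Each firm earns π_i = (412 - 2Q)q_i - 120q_i.
First-order condition (treating rivals' output as given): 292 - 4q_i - 2·Σ_{j≠i} q_j = 0.
By symmetry each firm produces the same amount; substituting Σ_{j≠i} q_j = 3q_i yields q_i = 292/10 = 146/5.
Price P = 412 - 2·(584/5) = 892/5.
Meridian's profit: (892/5 - 120)·(146/5) - 124 = 1581.2800.

1581.28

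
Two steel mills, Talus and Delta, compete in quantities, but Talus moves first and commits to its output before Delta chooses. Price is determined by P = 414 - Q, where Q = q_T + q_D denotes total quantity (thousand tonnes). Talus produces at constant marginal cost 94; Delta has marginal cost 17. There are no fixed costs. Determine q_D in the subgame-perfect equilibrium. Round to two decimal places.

The follower Delta best-responds to any q_T: π_D = (414 - Q)q_D - 17q_D.
Follower FOC: 397 - q_T - 2q_D = 0, so q_D(q_T) = (397 - q_T)/2.
Talus substitutes q_D(q_T) into its own profit: π_T = q_T(414 - q_T - (397 - q_T)/2) - 94q_T = (431/2 - (1/2)q_T)q_T - 94q_T.
Maximising: ∂π_T/∂q_T = 243/2 - q_T = 0, giving q_T = 243/2.
Then q_D = (397 - 243/2)/2 = 551/4.

137.75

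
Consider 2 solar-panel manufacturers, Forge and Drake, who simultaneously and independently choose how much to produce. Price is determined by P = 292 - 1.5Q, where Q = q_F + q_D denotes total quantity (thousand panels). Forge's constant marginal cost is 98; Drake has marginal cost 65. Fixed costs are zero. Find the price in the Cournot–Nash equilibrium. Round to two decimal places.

Forge's profit: π_F = (292 - 1.5Q)q_F - (98q_F). Setting ∂π_F/∂q_F = 0: 194 - 3q_F - (3/2)(q_D) = 0.
Drake's profit: π_D = (292 - 1.5Q)q_D - (65q_D). Setting ∂π_D/∂q_D = 0: 227 - 3q_D - (3/2)(q_F) = 0.
Rearranging gives the reaction functions q_F = (194 - (3/2)q_D)/3 and q_D = (227 - (3/2)q_F)/3.
Solving the pair: q_F = 322/9, q_D = 520/9.
Total output Q = 842/9, so price P = 292 - (3/2)·(842/9) = 455/3.

151.67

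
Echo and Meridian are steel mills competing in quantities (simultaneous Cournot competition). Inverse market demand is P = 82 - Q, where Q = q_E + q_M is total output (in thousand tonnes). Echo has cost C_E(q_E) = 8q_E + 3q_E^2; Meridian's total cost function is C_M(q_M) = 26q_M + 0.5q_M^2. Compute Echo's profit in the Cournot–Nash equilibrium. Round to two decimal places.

Echo's profit: π_E = (82 - Q)q_E - (8q_E + 3q_E²). Setting ∂π_E/∂q_E = 0: 74 - 8q_E - (q_M) = 0.
Meridian's profit: π_M = (82 - Q)q_M - (26q_M + (1/2)q_M²). Setting ∂π_M/∂q_M = 0: 56 - 3q_M - (q_E) = 0.
Best responses: q_E = (74 - q_M)/8, q_M = (56 - q_E)/3.
Substituting one into the other gives q_E = 166/23 and q_M = 374/23.
Price P = 82 - 540/23 = 1346/23.
Echo's profit: (1346/23)·(166/23) - 8·(166/23) - 3(166/23)² = 208.3629.

208.36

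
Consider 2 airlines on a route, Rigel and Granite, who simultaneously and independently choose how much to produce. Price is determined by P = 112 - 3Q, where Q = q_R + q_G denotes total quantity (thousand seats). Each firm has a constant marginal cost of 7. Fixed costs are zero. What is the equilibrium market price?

A representative firm's profit is π_i = q_i(112 - 3Q) - 7q_i.
First-order condition (treating rivals' output as given): 105 - 6q_i - 3q_j = 0.
By symmetry each firm produces the same amount; substituting q_j = q_i yields q_i = 105/9 = 35/3.
Total output Q = 70/3, so price P = 112 - 3·(70/3) = 42.

42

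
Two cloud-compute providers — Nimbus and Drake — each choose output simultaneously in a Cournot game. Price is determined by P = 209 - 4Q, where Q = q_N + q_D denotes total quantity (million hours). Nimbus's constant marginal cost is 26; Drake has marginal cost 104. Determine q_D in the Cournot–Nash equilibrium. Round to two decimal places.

Nimbus's profit: π_N = (209 - 4Q)q_N - (26q_N). Setting ∂π_N/∂q_N = 0: 183 - 8q_N - 4(q_D) = 0.
Drake's first-order condition: 105 - 8q_D - 4(q_N) = 0.
So q_N = (183 - 4q_D)/8 and q_D = (105 - 4q_N)/8.
Solving the pair: q_N = 87/4, q_D = 9/4.

2.25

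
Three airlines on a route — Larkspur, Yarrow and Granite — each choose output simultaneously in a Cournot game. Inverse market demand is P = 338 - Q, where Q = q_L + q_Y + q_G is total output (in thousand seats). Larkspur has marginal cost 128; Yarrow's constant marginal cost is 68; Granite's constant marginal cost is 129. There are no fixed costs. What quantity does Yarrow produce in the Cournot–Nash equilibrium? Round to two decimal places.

97.75

Larkspur's profit: π_L = (338 - Q)q_L - (128q_L). Setting ∂π_L/∂q_L = 0: 210 - 2q_L - (q_Y + q_G) = 0.
Yarrow's first-order condition: 270 - 2q_Y - (q_L + q_G) = 0.
Granite's profit: π_G = (338 - Q)q_G - (129q_G). Setting ∂π_G/∂q_G = 0: 209 - 2q_G - (q_L + q_Y) = 0.
Summing all 3 equations gives 689 − 4Q = 0, hence Q = 689/4.
Back-substituting: q_L = (210 − 689/4) = 151/4, q_Y = (270 − 689/4) = 391/4, q_G = (209 − 689/4) = 147/4.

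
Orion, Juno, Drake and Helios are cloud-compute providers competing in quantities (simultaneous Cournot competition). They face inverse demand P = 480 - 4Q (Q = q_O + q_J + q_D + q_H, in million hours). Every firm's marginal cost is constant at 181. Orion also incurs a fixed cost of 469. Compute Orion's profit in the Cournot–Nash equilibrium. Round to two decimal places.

Each firm earns π_i = (480 - 4Q)q_i - 181q_i.
First-order condition (treating rivals' output as given): 299 - 8q_i - 4·Σ_{j≠i} q_j = 0.
With identical firms every q_j equals q_i, so Σ_{j≠i} q_j = 3q_i and 299 = 20q_i, giving q_i = 299/20.
Price P = 480 - 4·(299/5) = 1204/5.
Orion's profit: (1204/5 - 181)·(299/20) - 469 = 425.0100.

425.01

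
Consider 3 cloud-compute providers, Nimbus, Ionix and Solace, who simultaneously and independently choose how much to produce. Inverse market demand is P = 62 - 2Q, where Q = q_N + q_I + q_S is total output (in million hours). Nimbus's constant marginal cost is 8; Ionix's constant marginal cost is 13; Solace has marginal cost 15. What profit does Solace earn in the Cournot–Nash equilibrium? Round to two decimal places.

45.13

Nimbus's profit: π_N = (62 - 2Q)q_N - (8q_N). Setting ∂π_N/∂q_N = 0: 54 - 4q_N - 2(q_I + q_S) = 0.
Ionix's first-order condition: 49 - 4q_I - 2(q_N + q_S) = 0.
Solace's first-order condition: 47 - 4q_S - 2(q_N + q_I) = 0.
Adding the 3 first-order conditions: 150 − 8Q = 0, so Q = 75/4.
Back-substituting: q_N = (54 − 75/2)/2 = 33/4, q_I = (49 − 75/2)/2 = 23/4, q_S = (47 − 75/2)/2 = 19/4.
Price P = 62 - 2·(75/4) = 49/2.
Solace's profit: (49/2 - 15)·(19/4) = 361/8.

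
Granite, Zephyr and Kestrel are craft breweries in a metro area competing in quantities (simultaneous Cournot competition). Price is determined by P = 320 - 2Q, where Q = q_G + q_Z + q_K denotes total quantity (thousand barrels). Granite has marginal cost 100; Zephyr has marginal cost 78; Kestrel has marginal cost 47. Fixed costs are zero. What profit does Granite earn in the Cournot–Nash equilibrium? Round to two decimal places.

Granite's profit: π_G = (320 - 2Q)q_G - (100q_G). Setting ∂π_G/∂q_G = 0: 220 - 4q_G - 2(q_Z + q_K) = 0.
Zephyr's profit: π_Z = (320 - 2Q)q_Z - (78q_Z). Setting ∂π_Z/∂q_Z = 0: 242 - 4q_Z - 2(q_G + q_K) = 0.
Kestrel's first-order condition: 273 - 4q_K - 2(q_G + q_Z) = 0.
Summing all 3 equations gives 735 − 8Q = 0, hence Q = 735/8.
Back-substituting: q_G = (220 − 735/4)/2 = 145/8, q_Z = (242 − 735/4)/2 = 233/8, q_K = (273 − 735/4)/2 = 357/8.
Price P = 320 - 2·(735/8) = 545/4.
Granite's profit: (545/4 - 100)·(145/8) = 657.0313.

657.03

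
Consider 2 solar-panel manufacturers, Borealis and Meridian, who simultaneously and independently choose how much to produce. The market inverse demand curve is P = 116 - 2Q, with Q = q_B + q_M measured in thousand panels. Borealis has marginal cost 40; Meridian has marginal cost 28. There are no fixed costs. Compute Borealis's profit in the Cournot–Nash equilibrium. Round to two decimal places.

227.56

Borealis's profit: π_B = (116 - 2Q)q_B - (40q_B). Setting ∂π_B/∂q_B = 0: 76 - 4q_B - 2(q_M) = 0.
Meridian's profit: π_M = (116 - 2Q)q_M - (28q_M). Setting ∂π_M/∂q_M = 0: 88 - 4q_M - 2(q_B) = 0.
So q_B = (76 - 2q_M)/4 and q_M = (88 - 2q_B)/4.
Substituting one into the other gives q_B = 32/3 and q_M = 50/3.
Price P = 116 - 2·(82/3) = 184/3.
Borealis's profit: (184/3 - 40)·(32/3) = 227.5556.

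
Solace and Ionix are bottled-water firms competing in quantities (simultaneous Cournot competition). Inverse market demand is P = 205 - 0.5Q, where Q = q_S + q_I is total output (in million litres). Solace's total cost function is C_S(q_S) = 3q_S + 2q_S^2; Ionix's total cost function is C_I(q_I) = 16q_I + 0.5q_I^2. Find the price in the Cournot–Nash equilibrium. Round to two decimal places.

Solace's profit: π_S = (205 - 0.5Q)q_S - (3q_S + 2q_S²). Setting ∂π_S/∂q_S = 0: 202 - 5q_S - (1/2)(q_I) = 0.
Ionix's profit: π_I = (205 - 0.5Q)q_I - (16q_I + (1/2)q_I²). Setting ∂π_I/∂q_I = 0: 189 - 2q_I - (1/2)(q_S) = 0.
Best responses: q_S = (202 - (1/2)q_I)/5, q_I = (189 - (1/2)q_S)/2.
Solving the pair: q_S = 1238/39, q_I = 86.5641.
Total output Q = 1538/13, so price P = 205 - (1/2)·(1538/13) = 1896/13.

145.85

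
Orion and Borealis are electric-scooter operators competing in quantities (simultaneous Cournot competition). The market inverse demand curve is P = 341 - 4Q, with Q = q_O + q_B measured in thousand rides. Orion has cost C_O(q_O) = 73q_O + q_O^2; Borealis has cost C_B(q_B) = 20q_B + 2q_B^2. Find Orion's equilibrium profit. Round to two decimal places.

Orion's profit: π_O = (341 - 4Q)q_O - (73q_O + q_O²). Setting ∂π_O/∂q_O = 0: 268 - 10q_O - 4(q_B) = 0.
Borealis's profit: π_B = (341 - 4Q)q_B - (20q_B + 2q_B²). Setting ∂π_B/∂q_B = 0: 321 - 12q_B - 4(q_O) = 0.
Rearranging gives the reaction functions q_O = (268 - 4q_B)/10 and q_B = (321 - 4q_O)/12.
Solving the pair: q_O = 483/26, q_B = 1069/52.
Price P = 341 - 4·39.1346 = 184.4615.
Orion's profit: 184.4615·(483/26) - 73·(483/26) - (483/26)² = 1725.5104.

1725.51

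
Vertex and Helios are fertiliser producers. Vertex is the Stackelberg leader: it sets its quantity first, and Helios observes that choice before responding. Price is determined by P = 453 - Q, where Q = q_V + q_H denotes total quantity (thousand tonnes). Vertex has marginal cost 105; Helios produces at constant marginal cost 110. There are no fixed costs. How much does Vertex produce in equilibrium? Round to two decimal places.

176.50

The follower Helios best-responds to any q_V: π_H = (453 - Q)q_H - 110q_H.
Setting the follower's marginal profit to zero, 343 - q_V - 2q_H = 0, i.e. q_H = (343 - q_V)/2.
The leader anticipates this reaction. Substituting into P = 453 - Q gives P = 563/2 - (1/2)q_V, so π_V = (563/2 - (1/2)q_V)q_V - 105q_V.
The leader's first-order condition 353/2 - q_V = 0 yields q_V = 353/2.
Then q_H = (343 - 353/2)/2 = 333/4.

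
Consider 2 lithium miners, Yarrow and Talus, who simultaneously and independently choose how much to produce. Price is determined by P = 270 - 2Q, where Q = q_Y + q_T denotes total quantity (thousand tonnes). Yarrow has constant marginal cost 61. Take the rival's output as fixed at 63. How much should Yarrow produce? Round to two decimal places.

20.75

With the rival's output fixed at 63, Yarrow's profit is π_Y = (270 - 2·63 - 2q_Y)q_Y - (61q_Y) = (144 - 2q_Y)q_Y - (61q_Y).
∂π_Y/∂q_Y = 83 - 4q_Y = 0, so q_Y = 83/4.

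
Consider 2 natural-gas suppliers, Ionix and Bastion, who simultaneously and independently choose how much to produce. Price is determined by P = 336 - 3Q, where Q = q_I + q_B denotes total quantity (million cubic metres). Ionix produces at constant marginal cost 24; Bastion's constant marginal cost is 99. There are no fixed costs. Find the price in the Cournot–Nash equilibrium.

153

Ionix's profit: π_I = (336 - 3Q)q_I - (24q_I). Setting ∂π_I/∂q_I = 0: 312 - 6q_I - 3(q_B) = 0.
Bastion's first-order condition: 237 - 6q_B - 3(q_I) = 0.
Best responses: q_I = (312 - 3q_B)/6, q_B = (237 - 3q_I)/6.
Solving the pair: q_I = 43, q_B = 18.
Total output Q = 61, so price P = 336 - 3·61 = 153.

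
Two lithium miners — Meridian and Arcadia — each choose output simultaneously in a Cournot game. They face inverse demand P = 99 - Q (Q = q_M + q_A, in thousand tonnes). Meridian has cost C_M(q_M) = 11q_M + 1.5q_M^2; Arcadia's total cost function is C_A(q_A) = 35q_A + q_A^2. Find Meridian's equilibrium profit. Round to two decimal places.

574.40

Meridian's profit: π_M = (99 - Q)q_M - (11q_M + (3/2)q_M²). Setting ∂π_M/∂q_M = 0: 88 - 5q_M - (q_A) = 0.
Arcadia's profit: π_A = (99 - Q)q_A - (35q_A + q_A²). Setting ∂π_A/∂q_A = 0: 64 - 4q_A - (q_M) = 0.
Rearranging gives the reaction functions q_M = (88 - q_A)/5 and q_A = (64 - q_M)/4.
Substituting one into the other gives q_M = 288/19 and q_A = 232/19.
Price P = 99 - 520/19 = 1361/19.
Meridian's profit: (1361/19)·(288/19) - 11·(288/19) - (3/2)(288/19)² = 574.4044.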